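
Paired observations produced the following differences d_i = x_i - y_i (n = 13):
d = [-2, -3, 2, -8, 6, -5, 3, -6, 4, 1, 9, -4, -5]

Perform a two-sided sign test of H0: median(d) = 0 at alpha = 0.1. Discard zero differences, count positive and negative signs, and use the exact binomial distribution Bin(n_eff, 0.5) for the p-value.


Step 1: Discard zero differences. Original n = 13; n_eff = number of nonzero differences = 13.
Nonzero differences (with sign): -2, -3, +2, -8, +6, -5, +3, -6, +4, +1, +9, -4, -5
Step 2: Count signs: positive = 6, negative = 7.
Step 3: Under H0: P(positive) = 0.5, so the number of positives S ~ Bin(13, 0.5).
Step 4: Two-sided exact p-value = sum of Bin(13,0.5) probabilities at or below the observed probability = 1.000000.
Step 5: alpha = 0.1. fail to reject H0.

n_eff = 13, pos = 6, neg = 7, p = 1.000000, fail to reject H0.


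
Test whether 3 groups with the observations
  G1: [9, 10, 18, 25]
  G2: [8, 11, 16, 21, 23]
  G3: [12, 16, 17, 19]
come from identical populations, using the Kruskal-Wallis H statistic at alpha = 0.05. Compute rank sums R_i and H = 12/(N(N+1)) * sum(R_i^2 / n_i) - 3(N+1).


Step 1: Combine all N = 13 observations and assign midranks.
sorted (value, group, rank): (8,G2,1), (9,G1,2), (10,G1,3), (11,G2,4), (12,G3,5), (16,G2,6.5), (16,G3,6.5), (17,G3,8), (18,G1,9), (19,G3,10), (21,G2,11), (23,G2,12), (25,G1,13)
Step 2: Sum ranks within each group.
R_1 = 27 (n_1 = 4)
R_2 = 34.5 (n_2 = 5)
R_3 = 29.5 (n_3 = 4)
Step 3: H = 12/(N(N+1)) * sum(R_i^2/n_i) - 3(N+1)
     = 12/(13*14) * (27^2/4 + 34.5^2/5 + 29.5^2/4) - 3*14
     = 0.065934 * 637.862 - 42
     = 0.056868.
Step 4: Ties present; correction factor C = 1 - 6/(13^3 - 13) = 0.997253. Corrected H = 0.056868 / 0.997253 = 0.057025.
Step 5: Under H0, H ~ chi^2(2); p-value = 0.971890.
Step 6: alpha = 0.05. fail to reject H0.

H = 0.0570, df = 2, p = 0.971890, fail to reject H0.


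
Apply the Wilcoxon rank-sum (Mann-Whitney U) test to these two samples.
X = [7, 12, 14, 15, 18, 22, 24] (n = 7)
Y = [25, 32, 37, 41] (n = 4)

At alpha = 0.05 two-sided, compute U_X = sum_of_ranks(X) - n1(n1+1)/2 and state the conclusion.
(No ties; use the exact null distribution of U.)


Step 1: Combine and sort all 11 observations; assign midranks.
sorted (value, group): (7,X), (12,X), (14,X), (15,X), (18,X), (22,X), (24,X), (25,Y), (32,Y), (37,Y), (41,Y)
ranks: 7->1, 12->2, 14->3, 15->4, 18->5, 22->6, 24->7, 25->8, 32->9, 37->10, 41->11
Step 2: Rank sum for X: R1 = 1 + 2 + 3 + 4 + 5 + 6 + 7 = 28.
Step 3: U_X = R1 - n1(n1+1)/2 = 28 - 7*8/2 = 28 - 28 = 0.
       U_Y = n1*n2 - U_X = 28 - 0 = 28.
Step 4: No ties, so the exact null distribution of U (based on enumerating the C(11,7) = 330 equally likely rank assignments) gives the two-sided p-value.
Step 5: p-value = 0.006061; compare to alpha = 0.05. reject H0.

U_X = 0, p = 0.006061, reject H0 at alpha = 0.05.


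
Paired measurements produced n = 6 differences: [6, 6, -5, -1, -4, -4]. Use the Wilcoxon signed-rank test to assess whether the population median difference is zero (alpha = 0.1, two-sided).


Step 1: Drop any zero differences (none here) and take |d_i|.
|d| = [6, 6, 5, 1, 4, 4]
Step 2: Midrank |d_i| (ties get averaged ranks).
ranks: |6|->5.5, |6|->5.5, |5|->4, |1|->1, |4|->2.5, |4|->2.5
Step 3: Attach original signs; sum ranks with positive sign and with negative sign.
W+ = 5.5 + 5.5 = 11
W- = 4 + 1 + 2.5 + 2.5 = 10
(Check: W+ + W- = 21 should equal n(n+1)/2 = 21.)
Step 4: Test statistic W = min(W+, W-) = 10.
Step 5: Ties in |d|, so use the tie-corrected normal approximation.
        E[W] = n(n+1)/4 = 6*7/4 = 10.5.
        Tie groups: |d|=4 (t=2), |d|=6 (t=2); sum(t^3 - t) = 12.
        Var[W] = n(n+1)(2n+1)/24 - sum(t^3-t)/48 = 546/24 - 12/48 = 22.5.
        z = (W - E[W]) / sqrt(Var[W]) = (10 - 10.5) / 4.7434 = -0.1054.
        Two-sided p = 2*Phi(z) = 0.916051.
Step 6: alpha = 0.1. fail to reject H0.

W+ = 11, W- = 10, W = min = 10, p = 0.916051, fail to reject H0.


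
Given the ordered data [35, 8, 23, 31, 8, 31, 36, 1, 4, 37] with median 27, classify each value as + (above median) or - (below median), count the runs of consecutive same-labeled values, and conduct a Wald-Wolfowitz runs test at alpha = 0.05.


Step 1: Compute median = 27; label A = above, B = below.
Labels in order: ABBABAABBA  (n_A = 5, n_B = 5)
Step 2: Count runs R = 7.
Step 3: Under H0 (random ordering), E[R] = 2*n_A*n_B/(n_A+n_B) + 1 = 2*5*5/10 + 1 = 6.0000.
        Var[R] = 2*n_A*n_B*(2*n_A*n_B - n_A - n_B) / ((n_A+n_B)^2 * (n_A+n_B-1)) = 2000/900 = 2.2222.
        SD[R] = 1.4907.
Step 4: Continuity-corrected z = (R - 0.5 - E[R]) / SD[R] = (7 - 0.5 - 6.0000) / 1.4907 = 0.3354.
Step 5: Two-sided p-value via normal approximation = 2*(1 - Phi(|z|)) = 0.737316.
Step 6: alpha = 0.05. fail to reject H0.

R = 7, z = 0.3354, p = 0.737316, fail to reject H0.


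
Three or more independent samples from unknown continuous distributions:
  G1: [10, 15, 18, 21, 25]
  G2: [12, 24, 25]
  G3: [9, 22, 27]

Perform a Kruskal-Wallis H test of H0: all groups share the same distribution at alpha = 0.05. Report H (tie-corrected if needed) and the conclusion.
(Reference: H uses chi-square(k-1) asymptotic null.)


Step 1: Combine all N = 11 observations and assign midranks.
sorted (value, group, rank): (9,G3,1), (10,G1,2), (12,G2,3), (15,G1,4), (18,G1,5), (21,G1,6), (22,G3,7), (24,G2,8), (25,G1,9.5), (25,G2,9.5), (27,G3,11)
Step 2: Sum ranks within each group.
R_1 = 26.5 (n_1 = 5)
R_2 = 20.5 (n_2 = 3)
R_3 = 19 (n_3 = 3)
Step 3: H = 12/(N(N+1)) * sum(R_i^2/n_i) - 3(N+1)
     = 12/(11*12) * (26.5^2/5 + 20.5^2/3 + 19^2/3) - 3*12
     = 0.090909 * 400.867 - 36
     = 0.442424.
Step 4: Ties present; correction factor C = 1 - 6/(11^3 - 11) = 0.995455. Corrected H = 0.442424 / 0.995455 = 0.444444.
Step 5: Under H0, H ~ chi^2(2); p-value = 0.800737.
Step 6: alpha = 0.05. fail to reject H0.

H = 0.4444, df = 2, p = 0.800737, fail to reject H0.


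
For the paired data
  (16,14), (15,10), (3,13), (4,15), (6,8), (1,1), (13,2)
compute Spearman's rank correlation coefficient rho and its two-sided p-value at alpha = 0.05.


Step 1: Rank x and y separately (midranks; no ties here).
rank(x): 16->7, 15->6, 3->2, 4->3, 6->4, 1->1, 13->5
rank(y): 14->6, 10->4, 13->5, 15->7, 8->3, 1->1, 2->2
Step 2: d_i = R_x(i) - R_y(i); compute d_i^2.
  (7-6)^2=1, (6-4)^2=4, (2-5)^2=9, (3-7)^2=16, (4-3)^2=1, (1-1)^2=0, (5-2)^2=9
sum(d^2) = 40.
Step 3: rho = 1 - 6*40 / (7*(7^2 - 1)) = 1 - 240/336 = 0.285714.
Step 4: Under H0, t = rho * sqrt((n-2)/(1-rho^2)) = 0.6667 ~ t(5).
Step 5: Two-sided p-value from the t-distribution with 5 df = 0.534509.
Step 6: alpha = 0.05. fail to reject H0.

rho = 0.2857, p = 0.534509, fail to reject H0 at alpha = 0.05.


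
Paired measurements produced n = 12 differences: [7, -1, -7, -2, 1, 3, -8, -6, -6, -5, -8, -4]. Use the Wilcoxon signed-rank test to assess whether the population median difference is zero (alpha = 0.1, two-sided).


Step 1: Drop any zero differences (none here) and take |d_i|.
|d| = [7, 1, 7, 2, 1, 3, 8, 6, 6, 5, 8, 4]
Step 2: Midrank |d_i| (ties get averaged ranks).
ranks: |7|->9.5, |1|->1.5, |7|->9.5, |2|->3, |1|->1.5, |3|->4, |8|->11.5, |6|->7.5, |6|->7.5, |5|->6, |8|->11.5, |4|->5
Step 3: Attach original signs; sum ranks with positive sign and with negative sign.
W+ = 9.5 + 1.5 + 4 = 15
W- = 1.5 + 9.5 + 3 + 11.5 + 7.5 + 7.5 + 6 + 11.5 + 5 = 63
(Check: W+ + W- = 78 should equal n(n+1)/2 = 78.)
Step 4: Test statistic W = min(W+, W-) = 15.
Step 5: Ties in |d|, so use the tie-corrected normal approximation.
        E[W] = n(n+1)/4 = 12*13/4 = 39.
        Tie groups: |d|=1 (t=2), |d|=6 (t=2), |d|=7 (t=2), |d|=8 (t=2); sum(t^3 - t) = 24.
        Var[W] = n(n+1)(2n+1)/24 - sum(t^3-t)/48 = 3900/24 - 24/48 = 162.
        z = (W - E[W]) / sqrt(Var[W]) = (15 - 39) / 12.7279 = -1.8856.
        Two-sided p = 2*Phi(z) = 0.059346.
Step 6: alpha = 0.1. reject H0.

W+ = 15, W- = 63, W = min = 15, p = 0.059346, reject H0.


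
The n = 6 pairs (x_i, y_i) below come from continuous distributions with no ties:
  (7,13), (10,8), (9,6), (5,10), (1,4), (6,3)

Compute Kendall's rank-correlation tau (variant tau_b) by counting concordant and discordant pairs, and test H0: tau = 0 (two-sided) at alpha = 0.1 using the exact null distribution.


Step 1: Enumerate the 15 unordered pairs (i,j) with i<j and classify each by sign(x_j-x_i) * sign(y_j-y_i).
  (1,2):dx=+3,dy=-5->D; (1,3):dx=+2,dy=-7->D; (1,4):dx=-2,dy=-3->C; (1,5):dx=-6,dy=-9->C
  (1,6):dx=-1,dy=-10->C; (2,3):dx=-1,dy=-2->C; (2,4):dx=-5,dy=+2->D; (2,5):dx=-9,dy=-4->C
  (2,6):dx=-4,dy=-5->C; (3,4):dx=-4,dy=+4->D; (3,5):dx=-8,dy=-2->C; (3,6):dx=-3,dy=-3->C
  (4,5):dx=-4,dy=-6->C; (4,6):dx=+1,dy=-7->D; (5,6):dx=+5,dy=-1->D
Step 2: C = 9, D = 6, total pairs = 15.
Step 3: tau = (C - D)/(n(n-1)/2) = (9 - 6)/15 = 0.200000.
Step 4: Exact two-sided p-value (enumerate n! = 720 permutations of y under H0): p = 0.719444.
Step 5: alpha = 0.1. fail to reject H0.

tau_b = 0.2000 (C=9, D=6), p = 0.719444, fail to reject H0.


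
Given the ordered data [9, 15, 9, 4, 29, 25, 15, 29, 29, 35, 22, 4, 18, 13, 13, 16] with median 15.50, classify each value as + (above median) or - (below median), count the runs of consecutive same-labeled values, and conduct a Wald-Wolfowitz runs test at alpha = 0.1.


Step 1: Compute median = 15.50; label A = above, B = below.
Labels in order: BBBBAABAAAABABBA  (n_A = 8, n_B = 8)
Step 2: Count runs R = 8.
Step 3: Under H0 (random ordering), E[R] = 2*n_A*n_B/(n_A+n_B) + 1 = 2*8*8/16 + 1 = 9.0000.
        Var[R] = 2*n_A*n_B*(2*n_A*n_B - n_A - n_B) / ((n_A+n_B)^2 * (n_A+n_B-1)) = 14336/3840 = 3.7333.
        SD[R] = 1.9322.
Step 4: Continuity-corrected z = (R + 0.5 - E[R]) / SD[R] = (8 + 0.5 - 9.0000) / 1.9322 = -0.2588.
Step 5: Two-sided p-value via normal approximation = 2*(1 - Phi(|z|)) = 0.795809.
Step 6: alpha = 0.1. fail to reject H0.

R = 8, z = -0.2588, p = 0.795809, fail to reject H0.


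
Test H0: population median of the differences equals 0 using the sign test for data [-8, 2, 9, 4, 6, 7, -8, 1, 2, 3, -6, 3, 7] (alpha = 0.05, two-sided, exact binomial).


Step 1: Discard zero differences. Original n = 13; n_eff = number of nonzero differences = 13.
Nonzero differences (with sign): -8, +2, +9, +4, +6, +7, -8, +1, +2, +3, -6, +3, +7
Step 2: Count signs: positive = 10, negative = 3.
Step 3: Under H0: P(positive) = 0.5, so the number of positives S ~ Bin(13, 0.5).
Step 4: Two-sided exact p-value = sum of Bin(13,0.5) probabilities at or below the observed probability = 0.092285.
Step 5: alpha = 0.05. fail to reject H0.

n_eff = 13, pos = 10, neg = 3, p = 0.092285, fail to reject H0.


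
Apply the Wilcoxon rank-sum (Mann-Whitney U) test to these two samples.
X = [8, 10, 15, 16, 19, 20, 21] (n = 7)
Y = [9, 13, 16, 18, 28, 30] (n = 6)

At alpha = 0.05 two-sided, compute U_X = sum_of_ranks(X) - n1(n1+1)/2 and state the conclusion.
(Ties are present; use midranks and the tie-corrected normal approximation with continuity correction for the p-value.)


Step 1: Combine and sort all 13 observations; assign midranks.
sorted (value, group): (8,X), (9,Y), (10,X), (13,Y), (15,X), (16,X), (16,Y), (18,Y), (19,X), (20,X), (21,X), (28,Y), (30,Y)
ranks: 8->1, 9->2, 10->3, 13->4, 15->5, 16->6.5, 16->6.5, 18->8, 19->9, 20->10, 21->11, 28->12, 30->13
Step 2: Rank sum for X: R1 = 1 + 3 + 5 + 6.5 + 9 + 10 + 11 = 45.5.
Step 3: U_X = R1 - n1(n1+1)/2 = 45.5 - 7*8/2 = 45.5 - 28 = 17.5.
       U_Y = n1*n2 - U_X = 42 - 17.5 = 24.5.
Step 4: Ties are present, so use the tie-corrected normal approximation (with continuity correction) for the p-value.
Step 5: p-value = 0.667806; compare to alpha = 0.05. fail to reject H0.

U_X = 17.5, p = 0.667806, fail to reject H0 at alpha = 0.05.


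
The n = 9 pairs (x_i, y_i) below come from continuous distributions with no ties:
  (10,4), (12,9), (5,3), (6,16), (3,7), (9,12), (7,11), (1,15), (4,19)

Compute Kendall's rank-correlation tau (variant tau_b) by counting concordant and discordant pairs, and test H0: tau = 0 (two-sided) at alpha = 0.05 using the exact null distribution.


Step 1: Enumerate the 36 unordered pairs (i,j) with i<j and classify each by sign(x_j-x_i) * sign(y_j-y_i).
  (1,2):dx=+2,dy=+5->C; (1,3):dx=-5,dy=-1->C; (1,4):dx=-4,dy=+12->D; (1,5):dx=-7,dy=+3->D
  (1,6):dx=-1,dy=+8->D; (1,7):dx=-3,dy=+7->D; (1,8):dx=-9,dy=+11->D; (1,9):dx=-6,dy=+15->D
  (2,3):dx=-7,dy=-6->C; (2,4):dx=-6,dy=+7->D; (2,5):dx=-9,dy=-2->C; (2,6):dx=-3,dy=+3->D
  (2,7):dx=-5,dy=+2->D; (2,8):dx=-11,dy=+6->D; (2,9):dx=-8,dy=+10->D; (3,4):dx=+1,dy=+13->C
  (3,5):dx=-2,dy=+4->D; (3,6):dx=+4,dy=+9->C; (3,7):dx=+2,dy=+8->C; (3,8):dx=-4,dy=+12->D
  (3,9):dx=-1,dy=+16->D; (4,5):dx=-3,dy=-9->C; (4,6):dx=+3,dy=-4->D; (4,7):dx=+1,dy=-5->D
  (4,8):dx=-5,dy=-1->C; (4,9):dx=-2,dy=+3->D; (5,6):dx=+6,dy=+5->C; (5,7):dx=+4,dy=+4->C
  (5,8):dx=-2,dy=+8->D; (5,9):dx=+1,dy=+12->C; (6,7):dx=-2,dy=-1->C; (6,8):dx=-8,dy=+3->D
  (6,9):dx=-5,dy=+7->D; (7,8):dx=-6,dy=+4->D; (7,9):dx=-3,dy=+8->D; (8,9):dx=+3,dy=+4->C
Step 2: C = 14, D = 22, total pairs = 36.
Step 3: tau = (C - D)/(n(n-1)/2) = (14 - 22)/36 = -0.222222.
Step 4: Exact two-sided p-value (enumerate n! = 362880 permutations of y under H0): p = 0.476709.
Step 5: alpha = 0.05. fail to reject H0.

tau_b = -0.2222 (C=14, D=22), p = 0.476709, fail to reject H0.


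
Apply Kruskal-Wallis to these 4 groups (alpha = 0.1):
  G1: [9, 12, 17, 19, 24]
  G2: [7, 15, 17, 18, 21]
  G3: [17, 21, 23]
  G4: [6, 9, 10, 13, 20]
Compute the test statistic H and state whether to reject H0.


Step 1: Combine all N = 18 observations and assign midranks.
sorted (value, group, rank): (6,G4,1), (7,G2,2), (9,G1,3.5), (9,G4,3.5), (10,G4,5), (12,G1,6), (13,G4,7), (15,G2,8), (17,G1,10), (17,G2,10), (17,G3,10), (18,G2,12), (19,G1,13), (20,G4,14), (21,G2,15.5), (21,G3,15.5), (23,G3,17), (24,G1,18)
Step 2: Sum ranks within each group.
R_1 = 50.5 (n_1 = 5)
R_2 = 47.5 (n_2 = 5)
R_3 = 42.5 (n_3 = 3)
R_4 = 30.5 (n_4 = 5)
Step 3: H = 12/(N(N+1)) * sum(R_i^2/n_i) - 3(N+1)
     = 12/(18*19) * (50.5^2/5 + 47.5^2/5 + 42.5^2/3 + 30.5^2/5) - 3*19
     = 0.035088 * 1749.43 - 57
     = 4.383626.
Step 4: Ties present; correction factor C = 1 - 36/(18^3 - 18) = 0.993808. Corrected H = 4.383626 / 0.993808 = 4.410938.
Step 5: Under H0, H ~ chi^2(3); p-value = 0.220373.
Step 6: alpha = 0.1. fail to reject H0.

H = 4.4109, df = 3, p = 0.220373, fail to reject H0.


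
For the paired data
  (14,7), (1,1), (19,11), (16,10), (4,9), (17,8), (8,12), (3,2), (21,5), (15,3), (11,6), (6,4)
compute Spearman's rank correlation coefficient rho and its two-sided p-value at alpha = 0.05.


Step 1: Rank x and y separately (midranks; no ties here).
rank(x): 14->7, 1->1, 19->11, 16->9, 4->3, 17->10, 8->5, 3->2, 21->12, 15->8, 11->6, 6->4
rank(y): 7->7, 1->1, 11->11, 10->10, 9->9, 8->8, 12->12, 2->2, 5->5, 3->3, 6->6, 4->4
Step 2: d_i = R_x(i) - R_y(i); compute d_i^2.
  (7-7)^2=0, (1-1)^2=0, (11-11)^2=0, (9-10)^2=1, (3-9)^2=36, (10-8)^2=4, (5-12)^2=49, (2-2)^2=0, (12-5)^2=49, (8-3)^2=25, (6-6)^2=0, (4-4)^2=0
sum(d^2) = 164.
Step 3: rho = 1 - 6*164 / (12*(12^2 - 1)) = 1 - 984/1716 = 0.426573.
Step 4: Under H0, t = rho * sqrt((n-2)/(1-rho^2)) = 1.4914 ~ t(10).
Step 5: Two-sided p-value from the t-distribution with 10 df = 0.166700.
Step 6: alpha = 0.05. fail to reject H0.

rho = 0.4266, p = 0.166700, fail to reject H0 at alpha = 0.05.


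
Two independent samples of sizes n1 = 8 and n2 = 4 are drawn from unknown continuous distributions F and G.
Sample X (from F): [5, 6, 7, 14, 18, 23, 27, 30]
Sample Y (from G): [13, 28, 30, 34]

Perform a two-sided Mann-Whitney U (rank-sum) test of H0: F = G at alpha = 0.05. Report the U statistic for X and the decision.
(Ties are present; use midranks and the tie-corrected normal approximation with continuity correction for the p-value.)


Step 1: Combine and sort all 12 observations; assign midranks.
sorted (value, group): (5,X), (6,X), (7,X), (13,Y), (14,X), (18,X), (23,X), (27,X), (28,Y), (30,X), (30,Y), (34,Y)
ranks: 5->1, 6->2, 7->3, 13->4, 14->5, 18->6, 23->7, 27->8, 28->9, 30->10.5, 30->10.5, 34->12
Step 2: Rank sum for X: R1 = 1 + 2 + 3 + 5 + 6 + 7 + 8 + 10.5 = 42.5.
Step 3: U_X = R1 - n1(n1+1)/2 = 42.5 - 8*9/2 = 42.5 - 36 = 6.5.
       U_Y = n1*n2 - U_X = 32 - 6.5 = 25.5.
Step 4: Ties are present, so use the tie-corrected normal approximation (with continuity correction) for the p-value.
Step 5: p-value = 0.125707; compare to alpha = 0.05. fail to reject H0.

U_X = 6.5, p = 0.125707, fail to reject H0 at alpha = 0.05.


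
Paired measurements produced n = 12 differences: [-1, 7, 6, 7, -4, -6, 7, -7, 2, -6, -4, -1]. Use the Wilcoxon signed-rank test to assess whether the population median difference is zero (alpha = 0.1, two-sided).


Step 1: Drop any zero differences (none here) and take |d_i|.
|d| = [1, 7, 6, 7, 4, 6, 7, 7, 2, 6, 4, 1]
Step 2: Midrank |d_i| (ties get averaged ranks).
ranks: |1|->1.5, |7|->10.5, |6|->7, |7|->10.5, |4|->4.5, |6|->7, |7|->10.5, |7|->10.5, |2|->3, |6|->7, |4|->4.5, |1|->1.5
Step 3: Attach original signs; sum ranks with positive sign and with negative sign.
W+ = 10.5 + 7 + 10.5 + 10.5 + 3 = 41.5
W- = 1.5 + 4.5 + 7 + 10.5 + 7 + 4.5 + 1.5 = 36.5
(Check: W+ + W- = 78 should equal n(n+1)/2 = 78.)
Step 4: Test statistic W = min(W+, W-) = 36.5.
Step 5: Ties in |d|, so use the tie-corrected normal approximation.
        E[W] = n(n+1)/4 = 12*13/4 = 39.
        Tie groups: |d|=1 (t=2), |d|=4 (t=2), |d|=6 (t=3), |d|=7 (t=4); sum(t^3 - t) = 96.
        Var[W] = n(n+1)(2n+1)/24 - sum(t^3-t)/48 = 3900/24 - 96/48 = 160.5.
        z = (W - E[W]) / sqrt(Var[W]) = (36.5 - 39) / 12.6689 = -0.1973.
        Two-sided p = 2*Phi(z) = 0.843566.
Step 6: alpha = 0.1. fail to reject H0.

W+ = 41.5, W- = 36.5, W = min = 36.5, p = 0.843566, fail to reject H0.


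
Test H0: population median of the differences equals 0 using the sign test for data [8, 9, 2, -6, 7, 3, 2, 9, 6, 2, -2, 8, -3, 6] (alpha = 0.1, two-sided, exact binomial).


Step 1: Discard zero differences. Original n = 14; n_eff = number of nonzero differences = 14.
Nonzero differences (with sign): +8, +9, +2, -6, +7, +3, +2, +9, +6, +2, -2, +8, -3, +6
Step 2: Count signs: positive = 11, negative = 3.
Step 3: Under H0: P(positive) = 0.5, so the number of positives S ~ Bin(14, 0.5).
Step 4: Two-sided exact p-value = sum of Bin(14,0.5) probabilities at or below the observed probability = 0.057373.
Step 5: alpha = 0.1. reject H0.

n_eff = 14, pos = 11, neg = 3, p = 0.057373, reject H0.


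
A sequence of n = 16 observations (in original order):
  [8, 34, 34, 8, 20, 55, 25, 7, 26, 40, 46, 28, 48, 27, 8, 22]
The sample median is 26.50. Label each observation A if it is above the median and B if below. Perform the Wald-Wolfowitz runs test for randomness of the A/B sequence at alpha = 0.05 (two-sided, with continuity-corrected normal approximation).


Step 1: Compute median = 26.50; label A = above, B = below.
Labels in order: BAABBABBBAAAAABB  (n_A = 8, n_B = 8)
Step 2: Count runs R = 7.
Step 3: Under H0 (random ordering), E[R] = 2*n_A*n_B/(n_A+n_B) + 1 = 2*8*8/16 + 1 = 9.0000.
        Var[R] = 2*n_A*n_B*(2*n_A*n_B - n_A - n_B) / ((n_A+n_B)^2 * (n_A+n_B-1)) = 14336/3840 = 3.7333.
        SD[R] = 1.9322.
Step 4: Continuity-corrected z = (R + 0.5 - E[R]) / SD[R] = (7 + 0.5 - 9.0000) / 1.9322 = -0.7763.
Step 5: Two-sided p-value via normal approximation = 2*(1 - Phi(|z|)) = 0.437558.
Step 6: alpha = 0.05. fail to reject H0.

R = 7, z = -0.7763, p = 0.437558, fail to reject H0.


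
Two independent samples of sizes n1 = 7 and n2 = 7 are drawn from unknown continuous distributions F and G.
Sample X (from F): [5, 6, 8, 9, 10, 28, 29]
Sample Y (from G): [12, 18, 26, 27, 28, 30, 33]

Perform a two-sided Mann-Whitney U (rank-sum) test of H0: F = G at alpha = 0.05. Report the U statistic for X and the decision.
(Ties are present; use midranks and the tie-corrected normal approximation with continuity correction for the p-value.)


Step 1: Combine and sort all 14 observations; assign midranks.
sorted (value, group): (5,X), (6,X), (8,X), (9,X), (10,X), (12,Y), (18,Y), (26,Y), (27,Y), (28,X), (28,Y), (29,X), (30,Y), (33,Y)
ranks: 5->1, 6->2, 8->3, 9->4, 10->5, 12->6, 18->7, 26->8, 27->9, 28->10.5, 28->10.5, 29->12, 30->13, 33->14
Step 2: Rank sum for X: R1 = 1 + 2 + 3 + 4 + 5 + 10.5 + 12 = 37.5.
Step 3: U_X = R1 - n1(n1+1)/2 = 37.5 - 7*8/2 = 37.5 - 28 = 9.5.
       U_Y = n1*n2 - U_X = 49 - 9.5 = 39.5.
Step 4: Ties are present, so use the tie-corrected normal approximation (with continuity correction) for the p-value.
Step 5: p-value = 0.063627; compare to alpha = 0.05. fail to reject H0.

U_X = 9.5, p = 0.063627, fail to reject H0 at alpha = 0.05.


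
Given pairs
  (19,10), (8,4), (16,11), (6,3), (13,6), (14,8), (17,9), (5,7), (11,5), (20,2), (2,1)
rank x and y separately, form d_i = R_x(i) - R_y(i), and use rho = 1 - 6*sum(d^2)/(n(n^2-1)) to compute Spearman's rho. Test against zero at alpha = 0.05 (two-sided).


Step 1: Rank x and y separately (midranks; no ties here).
rank(x): 19->10, 8->4, 16->8, 6->3, 13->6, 14->7, 17->9, 5->2, 11->5, 20->11, 2->1
rank(y): 10->10, 4->4, 11->11, 3->3, 6->6, 8->8, 9->9, 7->7, 5->5, 2->2, 1->1
Step 2: d_i = R_x(i) - R_y(i); compute d_i^2.
  (10-10)^2=0, (4-4)^2=0, (8-11)^2=9, (3-3)^2=0, (6-6)^2=0, (7-8)^2=1, (9-9)^2=0, (2-7)^2=25, (5-5)^2=0, (11-2)^2=81, (1-1)^2=0
sum(d^2) = 116.
Step 3: rho = 1 - 6*116 / (11*(11^2 - 1)) = 1 - 696/1320 = 0.472727.
Step 4: Under H0, t = rho * sqrt((n-2)/(1-rho^2)) = 1.6094 ~ t(9).
Step 5: Two-sided p-value from the t-distribution with 9 df = 0.141999.
Step 6: alpha = 0.05. fail to reject H0.

rho = 0.4727, p = 0.141999, fail to reject H0 at alpha = 0.05.


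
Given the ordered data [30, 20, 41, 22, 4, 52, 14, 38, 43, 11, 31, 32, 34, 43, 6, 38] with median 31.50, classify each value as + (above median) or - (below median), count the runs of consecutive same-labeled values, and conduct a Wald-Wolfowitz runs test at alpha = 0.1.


Step 1: Compute median = 31.50; label A = above, B = below.
Labels in order: BBABBABAABBAAABA  (n_A = 8, n_B = 8)
Step 2: Count runs R = 10.
Step 3: Under H0 (random ordering), E[R] = 2*n_A*n_B/(n_A+n_B) + 1 = 2*8*8/16 + 1 = 9.0000.
        Var[R] = 2*n_A*n_B*(2*n_A*n_B - n_A - n_B) / ((n_A+n_B)^2 * (n_A+n_B-1)) = 14336/3840 = 3.7333.
        SD[R] = 1.9322.
Step 4: Continuity-corrected z = (R - 0.5 - E[R]) / SD[R] = (10 - 0.5 - 9.0000) / 1.9322 = 0.2588.
Step 5: Two-sided p-value via normal approximation = 2*(1 - Phi(|z|)) = 0.795809.
Step 6: alpha = 0.1. fail to reject H0.

R = 10, z = 0.2588, p = 0.795809, fail to reject H0.


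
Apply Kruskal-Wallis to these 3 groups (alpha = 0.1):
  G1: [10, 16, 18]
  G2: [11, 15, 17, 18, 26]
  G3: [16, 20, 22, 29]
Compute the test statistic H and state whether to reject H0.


Step 1: Combine all N = 12 observations and assign midranks.
sorted (value, group, rank): (10,G1,1), (11,G2,2), (15,G2,3), (16,G1,4.5), (16,G3,4.5), (17,G2,6), (18,G1,7.5), (18,G2,7.5), (20,G3,9), (22,G3,10), (26,G2,11), (29,G3,12)
Step 2: Sum ranks within each group.
R_1 = 13 (n_1 = 3)
R_2 = 29.5 (n_2 = 5)
R_3 = 35.5 (n_3 = 4)
Step 3: H = 12/(N(N+1)) * sum(R_i^2/n_i) - 3(N+1)
     = 12/(12*13) * (13^2/3 + 29.5^2/5 + 35.5^2/4) - 3*13
     = 0.076923 * 545.446 - 39
     = 2.957372.
Step 4: Ties present; correction factor C = 1 - 12/(12^3 - 12) = 0.993007. Corrected H = 2.957372 / 0.993007 = 2.978198.
Step 5: Under H0, H ~ chi^2(2); p-value = 0.225576.
Step 6: alpha = 0.1. fail to reject H0.

H = 2.9782, df = 2, p = 0.225576, fail to reject H0.


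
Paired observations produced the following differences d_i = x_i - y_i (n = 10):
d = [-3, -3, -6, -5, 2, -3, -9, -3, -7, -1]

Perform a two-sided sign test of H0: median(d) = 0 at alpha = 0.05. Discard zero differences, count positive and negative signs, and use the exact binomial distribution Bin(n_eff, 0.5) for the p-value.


Step 1: Discard zero differences. Original n = 10; n_eff = number of nonzero differences = 10.
Nonzero differences (with sign): -3, -3, -6, -5, +2, -3, -9, -3, -7, -1
Step 2: Count signs: positive = 1, negative = 9.
Step 3: Under H0: P(positive) = 0.5, so the number of positives S ~ Bin(10, 0.5).
Step 4: Two-sided exact p-value = sum of Bin(10,0.5) probabilities at or below the observed probability = 0.021484.
Step 5: alpha = 0.05. reject H0.

n_eff = 10, pos = 1, neg = 9, p = 0.021484, reject H0.


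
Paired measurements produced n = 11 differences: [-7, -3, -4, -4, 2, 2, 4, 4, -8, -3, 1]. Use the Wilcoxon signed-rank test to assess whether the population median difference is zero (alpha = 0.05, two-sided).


Step 1: Drop any zero differences (none here) and take |d_i|.
|d| = [7, 3, 4, 4, 2, 2, 4, 4, 8, 3, 1]
Step 2: Midrank |d_i| (ties get averaged ranks).
ranks: |7|->10, |3|->4.5, |4|->7.5, |4|->7.5, |2|->2.5, |2|->2.5, |4|->7.5, |4|->7.5, |8|->11, |3|->4.5, |1|->1
Step 3: Attach original signs; sum ranks with positive sign and with negative sign.
W+ = 2.5 + 2.5 + 7.5 + 7.5 + 1 = 21
W- = 10 + 4.5 + 7.5 + 7.5 + 11 + 4.5 = 45
(Check: W+ + W- = 66 should equal n(n+1)/2 = 66.)
Step 4: Test statistic W = min(W+, W-) = 21.
Step 5: Ties in |d|, so use the tie-corrected normal approximation.
        E[W] = n(n+1)/4 = 11*12/4 = 33.
        Tie groups: |d|=2 (t=2), |d|=3 (t=2), |d|=4 (t=4); sum(t^3 - t) = 72.
        Var[W] = n(n+1)(2n+1)/24 - sum(t^3-t)/48 = 3036/24 - 72/48 = 125.
        z = (W - E[W]) / sqrt(Var[W]) = (21 - 33) / 11.1803 = -1.0733.
        Two-sided p = 2*Phi(z) = 0.283131.
Step 6: alpha = 0.05. fail to reject H0.

W+ = 21, W- = 45, W = min = 21, p = 0.283131, fail to reject H0.


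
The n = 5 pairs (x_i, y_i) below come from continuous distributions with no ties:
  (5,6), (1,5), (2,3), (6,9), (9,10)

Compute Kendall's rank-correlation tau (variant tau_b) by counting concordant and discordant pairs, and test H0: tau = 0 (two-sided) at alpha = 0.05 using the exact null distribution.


Step 1: Enumerate the 10 unordered pairs (i,j) with i<j and classify each by sign(x_j-x_i) * sign(y_j-y_i).
  (1,2):dx=-4,dy=-1->C; (1,3):dx=-3,dy=-3->C; (1,4):dx=+1,dy=+3->C; (1,5):dx=+4,dy=+4->C
  (2,3):dx=+1,dy=-2->D; (2,4):dx=+5,dy=+4->C; (2,5):dx=+8,dy=+5->C; (3,4):dx=+4,dy=+6->C
  (3,5):dx=+7,dy=+7->C; (4,5):dx=+3,dy=+1->C
Step 2: C = 9, D = 1, total pairs = 10.
Step 3: tau = (C - D)/(n(n-1)/2) = (9 - 1)/10 = 0.800000.
Step 4: Exact two-sided p-value (enumerate n! = 120 permutations of y under H0): p = 0.083333.
Step 5: alpha = 0.05. fail to reject H0.

tau_b = 0.8000 (C=9, D=1), p = 0.083333, fail to reject H0.


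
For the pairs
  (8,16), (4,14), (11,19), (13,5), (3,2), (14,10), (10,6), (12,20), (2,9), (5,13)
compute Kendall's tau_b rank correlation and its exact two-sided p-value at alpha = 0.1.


Step 1: Enumerate the 45 unordered pairs (i,j) with i<j and classify each by sign(x_j-x_i) * sign(y_j-y_i).
  (1,2):dx=-4,dy=-2->C; (1,3):dx=+3,dy=+3->C; (1,4):dx=+5,dy=-11->D; (1,5):dx=-5,dy=-14->C
  (1,6):dx=+6,dy=-6->D; (1,7):dx=+2,dy=-10->D; (1,8):dx=+4,dy=+4->C; (1,9):dx=-6,dy=-7->C
  (1,10):dx=-3,dy=-3->C; (2,3):dx=+7,dy=+5->C; (2,4):dx=+9,dy=-9->D; (2,5):dx=-1,dy=-12->C
  (2,6):dx=+10,dy=-4->D; (2,7):dx=+6,dy=-8->D; (2,8):dx=+8,dy=+6->C; (2,9):dx=-2,dy=-5->C
  (2,10):dx=+1,dy=-1->D; (3,4):dx=+2,dy=-14->D; (3,5):dx=-8,dy=-17->C; (3,6):dx=+3,dy=-9->D
  (3,7):dx=-1,dy=-13->C; (3,8):dx=+1,dy=+1->C; (3,9):dx=-9,dy=-10->C; (3,10):dx=-6,dy=-6->C
  (4,5):dx=-10,dy=-3->C; (4,6):dx=+1,dy=+5->C; (4,7):dx=-3,dy=+1->D; (4,8):dx=-1,dy=+15->D
  (4,9):dx=-11,dy=+4->D; (4,10):dx=-8,dy=+8->D; (5,6):dx=+11,dy=+8->C; (5,7):dx=+7,dy=+4->C
  (5,8):dx=+9,dy=+18->C; (5,9):dx=-1,dy=+7->D; (5,10):dx=+2,dy=+11->C; (6,7):dx=-4,dy=-4->C
  (6,8):dx=-2,dy=+10->D; (6,9):dx=-12,dy=-1->C; (6,10):dx=-9,dy=+3->D; (7,8):dx=+2,dy=+14->C
  (7,9):dx=-8,dy=+3->D; (7,10):dx=-5,dy=+7->D; (8,9):dx=-10,dy=-11->C; (8,10):dx=-7,dy=-7->C
  (9,10):dx=+3,dy=+4->C
Step 2: C = 27, D = 18, total pairs = 45.
Step 3: tau = (C - D)/(n(n-1)/2) = (27 - 18)/45 = 0.200000.
Step 4: Exact two-sided p-value (enumerate n! = 3628800 permutations of y under H0): p = 0.484313.
Step 5: alpha = 0.1. fail to reject H0.

tau_b = 0.2000 (C=27, D=18), p = 0.484313, fail to reject H0.


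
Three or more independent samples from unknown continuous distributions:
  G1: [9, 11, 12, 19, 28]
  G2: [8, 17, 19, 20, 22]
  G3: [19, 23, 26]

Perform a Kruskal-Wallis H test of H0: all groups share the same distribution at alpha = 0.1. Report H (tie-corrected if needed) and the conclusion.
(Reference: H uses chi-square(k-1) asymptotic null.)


Step 1: Combine all N = 13 observations and assign midranks.
sorted (value, group, rank): (8,G2,1), (9,G1,2), (11,G1,3), (12,G1,4), (17,G2,5), (19,G1,7), (19,G2,7), (19,G3,7), (20,G2,9), (22,G2,10), (23,G3,11), (26,G3,12), (28,G1,13)
Step 2: Sum ranks within each group.
R_1 = 29 (n_1 = 5)
R_2 = 32 (n_2 = 5)
R_3 = 30 (n_3 = 3)
Step 3: H = 12/(N(N+1)) * sum(R_i^2/n_i) - 3(N+1)
     = 12/(13*14) * (29^2/5 + 32^2/5 + 30^2/3) - 3*14
     = 0.065934 * 673 - 42
     = 2.373626.
Step 4: Ties present; correction factor C = 1 - 24/(13^3 - 13) = 0.989011. Corrected H = 2.373626 / 0.989011 = 2.400000.
Step 5: Under H0, H ~ chi^2(2); p-value = 0.301194.
Step 6: alpha = 0.1. fail to reject H0.

H = 2.4000, df = 2, p = 0.301194, fail to reject H0.


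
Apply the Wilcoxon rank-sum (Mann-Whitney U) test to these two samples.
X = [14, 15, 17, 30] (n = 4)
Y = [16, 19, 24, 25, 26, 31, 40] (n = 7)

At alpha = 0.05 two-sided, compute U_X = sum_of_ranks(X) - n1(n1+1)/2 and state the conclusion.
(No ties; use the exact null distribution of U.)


Step 1: Combine and sort all 11 observations; assign midranks.
sorted (value, group): (14,X), (15,X), (16,Y), (17,X), (19,Y), (24,Y), (25,Y), (26,Y), (30,X), (31,Y), (40,Y)
ranks: 14->1, 15->2, 16->3, 17->4, 19->5, 24->6, 25->7, 26->8, 30->9, 31->10, 40->11
Step 2: Rank sum for X: R1 = 1 + 2 + 4 + 9 = 16.
Step 3: U_X = R1 - n1(n1+1)/2 = 16 - 4*5/2 = 16 - 10 = 6.
       U_Y = n1*n2 - U_X = 28 - 6 = 22.
Step 4: No ties, so the exact null distribution of U (based on enumerating the C(11,4) = 330 equally likely rank assignments) gives the two-sided p-value.
Step 5: p-value = 0.163636; compare to alpha = 0.05. fail to reject H0.

U_X = 6, p = 0.163636, fail to reject H0 at alpha = 0.05.


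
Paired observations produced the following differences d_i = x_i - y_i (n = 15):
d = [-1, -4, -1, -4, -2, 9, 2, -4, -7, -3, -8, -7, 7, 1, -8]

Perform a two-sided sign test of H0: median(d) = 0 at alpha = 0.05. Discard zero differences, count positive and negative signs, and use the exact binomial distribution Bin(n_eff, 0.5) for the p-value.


Step 1: Discard zero differences. Original n = 15; n_eff = number of nonzero differences = 15.
Nonzero differences (with sign): -1, -4, -1, -4, -2, +9, +2, -4, -7, -3, -8, -7, +7, +1, -8
Step 2: Count signs: positive = 4, negative = 11.
Step 3: Under H0: P(positive) = 0.5, so the number of positives S ~ Bin(15, 0.5).
Step 4: Two-sided exact p-value = sum of Bin(15,0.5) probabilities at or below the observed probability = 0.118469.
Step 5: alpha = 0.05. fail to reject H0.

n_eff = 15, pos = 4, neg = 11, p = 0.118469, fail to reject H0.


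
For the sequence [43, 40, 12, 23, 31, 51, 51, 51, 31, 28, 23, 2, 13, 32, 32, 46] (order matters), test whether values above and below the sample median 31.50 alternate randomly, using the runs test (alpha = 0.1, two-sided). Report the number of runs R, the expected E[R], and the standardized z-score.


Step 1: Compute median = 31.50; label A = above, B = below.
Labels in order: AABBBAAABBBBBAAA  (n_A = 8, n_B = 8)
Step 2: Count runs R = 5.
Step 3: Under H0 (random ordering), E[R] = 2*n_A*n_B/(n_A+n_B) + 1 = 2*8*8/16 + 1 = 9.0000.
        Var[R] = 2*n_A*n_B*(2*n_A*n_B - n_A - n_B) / ((n_A+n_B)^2 * (n_A+n_B-1)) = 14336/3840 = 3.7333.
        SD[R] = 1.9322.
Step 4: Continuity-corrected z = (R + 0.5 - E[R]) / SD[R] = (5 + 0.5 - 9.0000) / 1.9322 = -1.8114.
Step 5: Two-sided p-value via normal approximation = 2*(1 - Phi(|z|)) = 0.070076.
Step 6: alpha = 0.1. reject H0.

R = 5, z = -1.8114, p = 0.070076, reject H0.


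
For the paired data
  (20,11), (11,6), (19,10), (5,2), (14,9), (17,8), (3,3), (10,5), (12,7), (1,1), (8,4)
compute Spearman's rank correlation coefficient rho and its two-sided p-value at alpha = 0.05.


Step 1: Rank x and y separately (midranks; no ties here).
rank(x): 20->11, 11->6, 19->10, 5->3, 14->8, 17->9, 3->2, 10->5, 12->7, 1->1, 8->4
rank(y): 11->11, 6->6, 10->10, 2->2, 9->9, 8->8, 3->3, 5->5, 7->7, 1->1, 4->4
Step 2: d_i = R_x(i) - R_y(i); compute d_i^2.
  (11-11)^2=0, (6-6)^2=0, (10-10)^2=0, (3-2)^2=1, (8-9)^2=1, (9-8)^2=1, (2-3)^2=1, (5-5)^2=0, (7-7)^2=0, (1-1)^2=0, (4-4)^2=0
sum(d^2) = 4.
Step 3: rho = 1 - 6*4 / (11*(11^2 - 1)) = 1 - 24/1320 = 0.981818.
Step 4: Under H0, t = rho * sqrt((n-2)/(1-rho^2)) = 15.5168 ~ t(9).
Step 5: Two-sided p-value from the t-distribution with 9 df = 0.000000.
Step 6: alpha = 0.05. reject H0.

rho = 0.9818, p = 0.000000, reject H0 at alpha = 0.05.


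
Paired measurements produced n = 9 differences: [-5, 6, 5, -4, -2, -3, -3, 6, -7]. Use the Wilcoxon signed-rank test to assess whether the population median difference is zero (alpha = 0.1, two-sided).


Step 1: Drop any zero differences (none here) and take |d_i|.
|d| = [5, 6, 5, 4, 2, 3, 3, 6, 7]
Step 2: Midrank |d_i| (ties get averaged ranks).
ranks: |5|->5.5, |6|->7.5, |5|->5.5, |4|->4, |2|->1, |3|->2.5, |3|->2.5, |6|->7.5, |7|->9
Step 3: Attach original signs; sum ranks with positive sign and with negative sign.
W+ = 7.5 + 5.5 + 7.5 = 20.5
W- = 5.5 + 4 + 1 + 2.5 + 2.5 + 9 = 24.5
(Check: W+ + W- = 45 should equal n(n+1)/2 = 45.)
Step 4: Test statistic W = min(W+, W-) = 20.5.
Step 5: Ties in |d|, so use the tie-corrected normal approximation.
        E[W] = n(n+1)/4 = 9*10/4 = 22.5.
        Tie groups: |d|=3 (t=2), |d|=5 (t=2), |d|=6 (t=2); sum(t^3 - t) = 18.
        Var[W] = n(n+1)(2n+1)/24 - sum(t^3-t)/48 = 1710/24 - 18/48 = 70.875.
        z = (W - E[W]) / sqrt(Var[W]) = (20.5 - 22.5) / 8.4187 = -0.2376.
        Two-sided p = 2*Phi(z) = 0.812218.
Step 6: alpha = 0.1. fail to reject H0.

W+ = 20.5, W- = 24.5, W = min = 20.5, p = 0.812218, fail to reject H0.


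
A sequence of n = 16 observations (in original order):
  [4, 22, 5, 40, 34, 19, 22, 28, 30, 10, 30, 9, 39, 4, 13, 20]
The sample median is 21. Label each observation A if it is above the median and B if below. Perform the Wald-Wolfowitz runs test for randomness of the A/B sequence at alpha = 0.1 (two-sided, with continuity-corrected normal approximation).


Step 1: Compute median = 21; label A = above, B = below.
Labels in order: BABAABAAABABABBB  (n_A = 8, n_B = 8)
Step 2: Count runs R = 11.
Step 3: Under H0 (random ordering), E[R] = 2*n_A*n_B/(n_A+n_B) + 1 = 2*8*8/16 + 1 = 9.0000.
        Var[R] = 2*n_A*n_B*(2*n_A*n_B - n_A - n_B) / ((n_A+n_B)^2 * (n_A+n_B-1)) = 14336/3840 = 3.7333.
        SD[R] = 1.9322.
Step 4: Continuity-corrected z = (R - 0.5 - E[R]) / SD[R] = (11 - 0.5 - 9.0000) / 1.9322 = 0.7763.
Step 5: Two-sided p-value via normal approximation = 2*(1 - Phi(|z|)) = 0.437558.
Step 6: alpha = 0.1. fail to reject H0.

R = 11, z = 0.7763, p = 0.437558, fail to reject H0.


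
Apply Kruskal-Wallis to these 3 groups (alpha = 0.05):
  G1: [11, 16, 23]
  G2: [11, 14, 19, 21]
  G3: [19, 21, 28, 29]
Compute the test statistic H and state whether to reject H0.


Step 1: Combine all N = 11 observations and assign midranks.
sorted (value, group, rank): (11,G1,1.5), (11,G2,1.5), (14,G2,3), (16,G1,4), (19,G2,5.5), (19,G3,5.5), (21,G2,7.5), (21,G3,7.5), (23,G1,9), (28,G3,10), (29,G3,11)
Step 2: Sum ranks within each group.
R_1 = 14.5 (n_1 = 3)
R_2 = 17.5 (n_2 = 4)
R_3 = 34 (n_3 = 4)
Step 3: H = 12/(N(N+1)) * sum(R_i^2/n_i) - 3(N+1)
     = 12/(11*12) * (14.5^2/3 + 17.5^2/4 + 34^2/4) - 3*12
     = 0.090909 * 435.646 - 36
     = 3.604167.
Step 4: Ties present; correction factor C = 1 - 18/(11^3 - 11) = 0.986364. Corrected H = 3.604167 / 0.986364 = 3.653994.
Step 5: Under H0, H ~ chi^2(2); p-value = 0.160896.
Step 6: alpha = 0.05. fail to reject H0.

H = 3.6540, df = 2, p = 0.160896, fail to reject H0.


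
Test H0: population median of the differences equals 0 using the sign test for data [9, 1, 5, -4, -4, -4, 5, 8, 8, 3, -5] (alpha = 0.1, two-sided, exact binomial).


Step 1: Discard zero differences. Original n = 11; n_eff = number of nonzero differences = 11.
Nonzero differences (with sign): +9, +1, +5, -4, -4, -4, +5, +8, +8, +3, -5
Step 2: Count signs: positive = 7, negative = 4.
Step 3: Under H0: P(positive) = 0.5, so the number of positives S ~ Bin(11, 0.5).
Step 4: Two-sided exact p-value = sum of Bin(11,0.5) probabilities at or below the observed probability = 0.548828.
Step 5: alpha = 0.1. fail to reject H0.

n_eff = 11, pos = 7, neg = 4, p = 0.548828, fail to reject H0.


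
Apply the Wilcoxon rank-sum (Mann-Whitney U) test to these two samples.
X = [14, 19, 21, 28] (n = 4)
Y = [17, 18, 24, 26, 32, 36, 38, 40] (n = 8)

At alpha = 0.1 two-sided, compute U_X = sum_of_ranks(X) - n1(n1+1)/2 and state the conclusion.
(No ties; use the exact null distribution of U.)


Step 1: Combine and sort all 12 observations; assign midranks.
sorted (value, group): (14,X), (17,Y), (18,Y), (19,X), (21,X), (24,Y), (26,Y), (28,X), (32,Y), (36,Y), (38,Y), (40,Y)
ranks: 14->1, 17->2, 18->3, 19->4, 21->5, 24->6, 26->7, 28->8, 32->9, 36->10, 38->11, 40->12
Step 2: Rank sum for X: R1 = 1 + 4 + 5 + 8 = 18.
Step 3: U_X = R1 - n1(n1+1)/2 = 18 - 4*5/2 = 18 - 10 = 8.
       U_Y = n1*n2 - U_X = 32 - 8 = 24.
Step 4: No ties, so the exact null distribution of U (based on enumerating the C(12,4) = 495 equally likely rank assignments) gives the two-sided p-value.
Step 5: p-value = 0.214141; compare to alpha = 0.1. fail to reject H0.

U_X = 8, p = 0.214141, fail to reject H0 at alpha = 0.1.


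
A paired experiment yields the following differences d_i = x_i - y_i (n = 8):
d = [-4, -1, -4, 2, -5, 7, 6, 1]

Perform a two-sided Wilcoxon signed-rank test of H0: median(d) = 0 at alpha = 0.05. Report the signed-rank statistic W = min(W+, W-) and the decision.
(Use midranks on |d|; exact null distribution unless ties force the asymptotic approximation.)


Step 1: Drop any zero differences (none here) and take |d_i|.
|d| = [4, 1, 4, 2, 5, 7, 6, 1]
Step 2: Midrank |d_i| (ties get averaged ranks).
ranks: |4|->4.5, |1|->1.5, |4|->4.5, |2|->3, |5|->6, |7|->8, |6|->7, |1|->1.5
Step 3: Attach original signs; sum ranks with positive sign and with negative sign.
W+ = 3 + 8 + 7 + 1.5 = 19.5
W- = 4.5 + 1.5 + 4.5 + 6 = 16.5
(Check: W+ + W- = 36 should equal n(n+1)/2 = 36.)
Step 4: Test statistic W = min(W+, W-) = 16.5.
Step 5: Ties in |d|, so use the tie-corrected normal approximation.
        E[W] = n(n+1)/4 = 8*9/4 = 18.
        Tie groups: |d|=1 (t=2), |d|=4 (t=2); sum(t^3 - t) = 12.
        Var[W] = n(n+1)(2n+1)/24 - sum(t^3-t)/48 = 1224/24 - 12/48 = 50.75.
        z = (W - E[W]) / sqrt(Var[W]) = (16.5 - 18) / 7.1239 = -0.2106.
        Two-sided p = 2*Phi(z) = 0.833232.
Step 6: alpha = 0.05. fail to reject H0.

W+ = 19.5, W- = 16.5, W = min = 16.5, p = 0.833232, fail to reject H0.


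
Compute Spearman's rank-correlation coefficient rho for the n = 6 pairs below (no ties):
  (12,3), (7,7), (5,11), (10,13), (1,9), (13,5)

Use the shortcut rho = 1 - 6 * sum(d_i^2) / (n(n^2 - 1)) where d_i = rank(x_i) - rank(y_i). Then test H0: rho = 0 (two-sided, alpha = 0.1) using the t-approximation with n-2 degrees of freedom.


Step 1: Rank x and y separately (midranks; no ties here).
rank(x): 12->5, 7->3, 5->2, 10->4, 1->1, 13->6
rank(y): 3->1, 7->3, 11->5, 13->6, 9->4, 5->2
Step 2: d_i = R_x(i) - R_y(i); compute d_i^2.
  (5-1)^2=16, (3-3)^2=0, (2-5)^2=9, (4-6)^2=4, (1-4)^2=9, (6-2)^2=16
sum(d^2) = 54.
Step 3: rho = 1 - 6*54 / (6*(6^2 - 1)) = 1 - 324/210 = -0.542857.
Step 4: Under H0, t = rho * sqrt((n-2)/(1-rho^2)) = -1.2928 ~ t(4).
Step 5: Two-sided p-value from the t-distribution with 4 df = 0.265703.
Step 6: alpha = 0.1. fail to reject H0.

rho = -0.5429, p = 0.265703, fail to reject H0 at alpha = 0.1.


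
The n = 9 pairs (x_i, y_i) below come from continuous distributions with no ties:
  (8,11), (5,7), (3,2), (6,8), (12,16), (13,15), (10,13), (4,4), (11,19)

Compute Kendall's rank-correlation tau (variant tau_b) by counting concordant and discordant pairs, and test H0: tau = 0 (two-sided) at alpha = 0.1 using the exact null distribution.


Step 1: Enumerate the 36 unordered pairs (i,j) with i<j and classify each by sign(x_j-x_i) * sign(y_j-y_i).
  (1,2):dx=-3,dy=-4->C; (1,3):dx=-5,dy=-9->C; (1,4):dx=-2,dy=-3->C; (1,5):dx=+4,dy=+5->C
  (1,6):dx=+5,dy=+4->C; (1,7):dx=+2,dy=+2->C; (1,8):dx=-4,dy=-7->C; (1,9):dx=+3,dy=+8->C
  (2,3):dx=-2,dy=-5->C; (2,4):dx=+1,dy=+1->C; (2,5):dx=+7,dy=+9->C; (2,6):dx=+8,dy=+8->C
  (2,7):dx=+5,dy=+6->C; (2,8):dx=-1,dy=-3->C; (2,9):dx=+6,dy=+12->C; (3,4):dx=+3,dy=+6->C
  (3,5):dx=+9,dy=+14->C; (3,6):dx=+10,dy=+13->C; (3,7):dx=+7,dy=+11->C; (3,8):dx=+1,dy=+2->C
  (3,9):dx=+8,dy=+17->C; (4,5):dx=+6,dy=+8->C; (4,6):dx=+7,dy=+7->C; (4,7):dx=+4,dy=+5->C
  (4,8):dx=-2,dy=-4->C; (4,9):dx=+5,dy=+11->C; (5,6):dx=+1,dy=-1->D; (5,7):dx=-2,dy=-3->C
  (5,8):dx=-8,dy=-12->C; (5,9):dx=-1,dy=+3->D; (6,7):dx=-3,dy=-2->C; (6,8):dx=-9,dy=-11->C
  (6,9):dx=-2,dy=+4->D; (7,8):dx=-6,dy=-9->C; (7,9):dx=+1,dy=+6->C; (8,9):dx=+7,dy=+15->C
Step 2: C = 33, D = 3, total pairs = 36.
Step 3: tau = (C - D)/(n(n-1)/2) = (33 - 3)/36 = 0.833333.
Step 4: Exact two-sided p-value (enumerate n! = 362880 permutations of y under H0): p = 0.000854.
Step 5: alpha = 0.1. reject H0.

tau_b = 0.8333 (C=33, D=3), p = 0.000854, reject H0.
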